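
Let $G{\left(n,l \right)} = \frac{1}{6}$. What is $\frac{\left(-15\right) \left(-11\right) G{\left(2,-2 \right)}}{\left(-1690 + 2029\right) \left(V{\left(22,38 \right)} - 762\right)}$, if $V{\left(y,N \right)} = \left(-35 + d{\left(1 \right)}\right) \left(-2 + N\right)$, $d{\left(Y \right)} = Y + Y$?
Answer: $- \frac{11}{264420} \approx -4.16 \cdot 10^{-5}$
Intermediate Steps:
$d{\left(Y \right)} = 2 Y$
$G{\left(n,l \right)} = \frac{1}{6}$
$V{\left(y,N \right)} = 66 - 33 N$ ($V{\left(y,N \right)} = \left(-35 + 2 \cdot 1\right) \left(-2 + N\right) = \left(-35 + 2\right) \left(-2 + N\right) = - 33 \left(-2 + N\right) = 66 - 33 N$)
$\frac{\left(-15\right) \left(-11\right) G{\left(2,-2 \right)}}{\left(-1690 + 2029\right) \left(V{\left(22,38 \right)} - 762\right)} = \frac{\left(-15\right) \left(-11\right) \frac{1}{6}}{\left(-1690 + 2029\right) \left(\left(66 - 1254\right) - 762\right)} = \frac{165 \cdot \frac{1}{6}}{339 \left(\left(66 - 1254\right) - 762\right)} = \frac{55}{2 \cdot 339 \left(-1188 - 762\right)} = \frac{55}{2 \cdot 339 \left(-1950\right)} = \frac{55}{2 \left(-661050\right)} = \frac{55}{2} \left(- \frac{1}{661050}\right) = - \frac{11}{264420}$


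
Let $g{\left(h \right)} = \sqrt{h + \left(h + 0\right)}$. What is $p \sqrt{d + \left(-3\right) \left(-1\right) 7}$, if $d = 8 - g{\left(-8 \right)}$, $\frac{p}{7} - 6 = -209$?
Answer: $- 1421 \sqrt{29 - 4 i} \approx -7670.4 + 526.5 i$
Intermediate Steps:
$p = -1421$ ($p = 42 + 7 \left(-209\right) = 42 - 1463 = -1421$)
$g{\left(h \right)} = \sqrt{2} \sqrt{h}$ ($g{\left(h \right)} = \sqrt{h + h} = \sqrt{2 h} = \sqrt{2} \sqrt{h}$)
$d = 8 - 4 i$ ($d = 8 - \sqrt{2} \sqrt{-8} = 8 - \sqrt{2} \cdot 2 i \sqrt{2} = 8 - 4 i \approx 8.0 - 4.0 i$)
$p \sqrt{d + \left(-3\right) \left(-1\right) 7} = - 1421 \sqrt{\left(8 - 4 i\right) + \left(-3\right) \left(-1\right) 7} = - 1421 \sqrt{\left(8 - 4 i\right) + 3 \cdot 7} = - 1421 \sqrt{\left(8 - 4 i\right) + 21} = - 1421 \sqrt{29 - 4 i}$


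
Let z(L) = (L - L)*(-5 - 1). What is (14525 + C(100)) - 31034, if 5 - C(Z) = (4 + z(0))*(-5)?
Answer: -16484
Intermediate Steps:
z(L) = 0 (z(L) = 0*(-6) = 0)
C(Z) = 25 (C(Z) = 5 - (4 + 0)*(-5) = 5 - 4*(-5) = 5 - 1*(-20) = 5 + 20 = 25)
(14525 + C(100)) - 31034 = (14525 + 25) - 31034 = 14550 - 31034 = -16484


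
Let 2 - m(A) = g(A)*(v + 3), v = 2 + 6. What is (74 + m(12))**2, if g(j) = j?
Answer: 3136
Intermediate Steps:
v = 8
m(A) = 2 - 11*A (m(A) = 2 - A*(8 + 3) = 2 - A*11 = 2 - 11*A)
(74 + m(12))**2 = (74 + (2 - 11*12))**2 = (74 + (2 - 132))**2 = (74 - 130)**2 = (-56)**2 = 3136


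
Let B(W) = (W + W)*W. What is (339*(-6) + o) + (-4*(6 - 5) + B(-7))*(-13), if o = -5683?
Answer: -8939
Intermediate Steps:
B(W) = 2*W**2 (B(W) = (2*W)*W = 2*W**2)
(339*(-6) + o) + (-4*(6 - 5) + B(-7))*(-13) = (339*(-6) - 5683) + (-4*(6 - 5) + 2*(-7)**2)*(-13) = (-2034 - 5683) + (-4*1 + 2*49)*(-13) = -7717 + (-4 + 98)*(-13) = -7717 + 94*(-13) = -7717 - 1222 = -8939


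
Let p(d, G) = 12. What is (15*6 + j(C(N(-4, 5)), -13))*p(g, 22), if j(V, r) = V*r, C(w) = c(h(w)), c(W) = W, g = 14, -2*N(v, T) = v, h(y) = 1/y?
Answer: 1002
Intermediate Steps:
h(y) = 1/y
N(v, T) = -v/2
C(w) = 1/w
(15*6 + j(C(N(-4, 5)), -13))*p(g, 22) = (15*6 - 13/(-½*(-4)))*12 = (90 - 13/2)*12 = (167/2)*12 = 1002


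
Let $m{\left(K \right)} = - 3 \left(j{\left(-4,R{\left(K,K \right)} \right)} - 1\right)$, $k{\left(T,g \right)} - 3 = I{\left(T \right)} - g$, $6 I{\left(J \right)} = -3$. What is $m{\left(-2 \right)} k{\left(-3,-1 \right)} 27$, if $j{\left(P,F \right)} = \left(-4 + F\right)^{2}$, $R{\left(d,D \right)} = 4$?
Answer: $\frac{567}{2} \approx 283.5$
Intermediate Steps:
$I{\left(J \right)} = - \frac{1}{2}$ ($I{\left(J \right)} = \frac{1}{6} \left(-3\right) = - \frac{1}{2}$)
$k{\left(T,g \right)} = \frac{5}{2} - g$ ($k{\left(T,g \right)} = 3 - \left(\frac{1}{2} + g\right) = \frac{5}{2} - g$)
$m{\left(K \right)} = 3$ ($m{\left(K \right)} = - 3 \left(\left(-4 + 4\right)^{2} - 1\right) = - 3 \left(0^{2} + \left(-5 + 4\right)\right) = - 3 \left(0 - 1\right) = \left(-3\right) \left(-1\right) = 3$)
$m{\left(-2 \right)} k{\left(-3,-1 \right)} 27 = 3 \left(\frac{5}{2} - -1\right) 27 = 3 \left(\frac{5}{2} + 1\right) 27 = 3 \cdot \frac{7}{2} \cdot 27 = \frac{21}{2} \cdot 27 = \frac{567}{2}$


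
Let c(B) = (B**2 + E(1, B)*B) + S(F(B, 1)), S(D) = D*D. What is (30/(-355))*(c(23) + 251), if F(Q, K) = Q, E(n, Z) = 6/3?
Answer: -8130/71 ≈ -114.51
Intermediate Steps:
E(n, Z) = 2 (E(n, Z) = 6*(1/3) = 2)
S(D) = D**2
c(B) = 2*B + 2*B**2 (c(B) = (B**2 + 2*B) + B**2 = 2*B + 2*B**2)
(30/(-355))*(c(23) + 251) = (30/(-355))*(2*23*(1 + 23) + 251) = (30*(-1/355))*(2*23*24 + 251) = -6*(1104 + 251)/71 = -6/71*1355 = -8130/71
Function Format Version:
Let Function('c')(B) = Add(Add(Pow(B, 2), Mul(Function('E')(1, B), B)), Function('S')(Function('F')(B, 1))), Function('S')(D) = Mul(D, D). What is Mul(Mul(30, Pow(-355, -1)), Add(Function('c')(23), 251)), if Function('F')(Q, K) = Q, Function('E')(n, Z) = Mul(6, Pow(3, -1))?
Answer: Rational(-8130, 71) ≈ -114.51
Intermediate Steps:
Function('E')(n, Z) = 2 (Function('E')(n, Z) = Mul(6, Rational(1, 3)) = 2)
Function('S')(D) = Pow(D, 2)
Function('c')(B) = Add(Mul(2, B), Mul(2, Pow(B, 2))) (Function('c')(B) = Add(Add(Pow(B, 2), Mul(2, B)), Pow(B, 2)) = Add(Mul(2, B), Mul(2, Pow(B, 2))))
Mul(Mul(30, Pow(-355, -1)), Add(Function('c')(23), 251)) = Mul(Mul(30, Pow(-355, -1)), Add(Mul(2, 23, Add(1, 23)), 251)) = Mul(Mul(30, Rational(-1, 355)), Add(Mul(2, 23, 24), 251)) = Mul(Rational(-6, 71), Add(1104, 251)) = Mul(Rational(-6, 71), 1355) = Rational(-8130, 71)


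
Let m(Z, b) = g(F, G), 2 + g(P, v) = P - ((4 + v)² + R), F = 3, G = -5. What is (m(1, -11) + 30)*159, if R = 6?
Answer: 3816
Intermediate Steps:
g(P, v) = -8 + P - (4 + v)² (g(P, v) = -2 + (P - ((4 + v)² + 6)) = -2 + (P - (6 + (4 + v)²)) = -2 + (P + (-6 - (4 + v)²)) = -2 + (-6 + P - (4 + v)²) = -8 + P - (4 + v)²)
m(Z, b) = -6 (m(Z, b) = -8 + 3 - (4 - 5)² = -8 + 3 - 1*(-1)² = -8 + 3 - 1*1 = -8 + 3 - 1 = -6)
(m(1, -11) + 30)*159 = (-6 + 30)*159 = 24*159 = 3816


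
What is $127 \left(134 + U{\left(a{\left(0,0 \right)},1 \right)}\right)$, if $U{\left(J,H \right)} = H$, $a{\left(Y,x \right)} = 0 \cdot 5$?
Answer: $17145$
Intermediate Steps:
$a{\left(Y,x \right)} = 0$
$127 \left(134 + U{\left(a{\left(0,0 \right)},1 \right)}\right) = 127 \left(134 + 1\right) = 127 \cdot 135 = 17145$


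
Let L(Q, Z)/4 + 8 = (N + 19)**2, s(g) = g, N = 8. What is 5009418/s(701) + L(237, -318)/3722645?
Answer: 18648286892294/2609574145 ≈ 7146.1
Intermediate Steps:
L(Q, Z) = 2884 (L(Q, Z) = -32 + 4*(8 + 19)**2 = -32 + 4*27**2 = -32 + 4*729 = -32 + 2916 = 2884)
5009418/s(701) + L(237, -318)/3722645 = 5009418/701 + 2884/3722645 = 18648286892294/2609574145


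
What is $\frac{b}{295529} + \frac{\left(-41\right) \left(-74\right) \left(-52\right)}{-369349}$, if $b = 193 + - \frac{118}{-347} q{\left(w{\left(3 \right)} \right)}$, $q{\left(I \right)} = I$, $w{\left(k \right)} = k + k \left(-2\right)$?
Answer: $\frac{16203486609717}{37876209195487} \approx 0.4278$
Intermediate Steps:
$w{\left(k \right)} = - k$ ($w{\left(k \right)} = k - 2 k = - k$)
$b = \frac{66617}{347}$ ($b = 193 + - \frac{118}{-347} \left(\left(-1\right) 3\right) = 193 + \left(-118\right) \left(- \frac{1}{347}\right) \left(-3\right) = 193 + \frac{118}{347} \left(-3\right) = 193 - \frac{354}{347} = \frac{66617}{347} \approx 191.98$)
$\frac{b}{295529} + \frac{\left(-41\right) \left(-74\right) \left(-52\right)}{-369349} = \frac{66617}{347 \cdot 295529} + \frac{\left(-41\right) \left(-74\right) \left(-52\right)}{-369349} = \frac{66617}{347} \cdot \frac{1}{295529} + 3034 \left(-52\right) \left(- \frac{1}{369349}\right) = \frac{66617}{102548563} - - \frac{157768}{369349} = \frac{66617}{102548563} + \frac{157768}{369349} = \frac{16203486609717}{37876209195487}$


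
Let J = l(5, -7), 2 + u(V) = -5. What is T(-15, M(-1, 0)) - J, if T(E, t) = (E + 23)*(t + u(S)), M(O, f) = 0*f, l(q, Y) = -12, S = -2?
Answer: -44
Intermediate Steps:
u(V) = -7 (u(V) = -2 - 5 = -7)
M(O, f) = 0
T(E, t) = (-7 + t)*(23 + E) (T(E, t) = (E + 23)*(t - 7) = (23 + E)*(-7 + t) = (-7 + t)*(23 + E))
J = -12
T(-15, M(-1, 0)) - J = (-161 - 7*(-15) + 23*0 - 15*0) - 1*(-12) = (-161 + 105 + 0 + 0) + 12 = -56 + 12 = -44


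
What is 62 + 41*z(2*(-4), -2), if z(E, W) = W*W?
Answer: 226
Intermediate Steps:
z(E, W) = W²
62 + 41*z(2*(-4), -2) = 62 + 41*(-2)² = 62 + 41*4 = 62 + 164 = 226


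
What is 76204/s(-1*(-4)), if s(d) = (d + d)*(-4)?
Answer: -19051/8 ≈ -2381.4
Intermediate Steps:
s(d) = -8*d (s(d) = (2*d)*(-4) = -8*d)
76204/s(-1*(-4)) = 76204/((-(-8)*(-4))) = 76204/((-8*4)) = 76204/(-32) = 76204*(-1/32) = -19051/8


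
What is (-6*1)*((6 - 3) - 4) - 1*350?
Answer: -344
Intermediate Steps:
(-6*1)*((6 - 3) - 4) - 1*350 = -6*(3 - 4) - 350 = -6*(-1) - 350 = 6 - 350 = -344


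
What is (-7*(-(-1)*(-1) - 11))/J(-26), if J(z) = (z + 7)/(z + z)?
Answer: 4368/19 ≈ 229.89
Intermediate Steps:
J(z) = (7 + z)/(2*z) (J(z) = (7 + z)/((2*z)) = (7 + z)*(1/(2*z)) = (7 + z)/(2*z))
(-7*(-(-1)*(-1) - 11))/J(-26) = (-7*(-(-1)*(-1) - 11))/(((½)*(7 - 26)/(-26))) = (-7*(-1*1 - 11))/(((½)*(-1/26)*(-19))) = (-7*(-1 - 11))/(19/52) = -7*(-12)*(52/19) = 84*(52/19) = 4368/19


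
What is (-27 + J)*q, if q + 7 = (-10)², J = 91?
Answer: 5952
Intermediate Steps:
q = 93 (q = -7 + (-10)² = -7 + 100 = 93)
(-27 + J)*q = (-27 + 91)*93 = 64*93 = 5952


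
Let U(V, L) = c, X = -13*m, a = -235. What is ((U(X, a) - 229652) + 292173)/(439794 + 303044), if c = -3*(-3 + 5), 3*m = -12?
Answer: 62515/742838 ≈ 0.084157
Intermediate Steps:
m = -4 (m = (⅓)*(-12) = -4)
c = -6 (c = -3*2 = -6)
X = 52 (X = -13*(-4) = 52)
U(V, L) = -6
((U(X, a) - 229652) + 292173)/(439794 + 303044) = ((-6 - 229652) + 292173)/(439794 + 303044) = (-229658 + 292173)/742838 = 62515*(1/742838) = 62515/742838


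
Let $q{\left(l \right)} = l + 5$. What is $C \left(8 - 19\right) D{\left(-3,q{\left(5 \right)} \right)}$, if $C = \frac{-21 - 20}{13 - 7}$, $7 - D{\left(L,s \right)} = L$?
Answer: $\frac{2255}{3} \approx 751.67$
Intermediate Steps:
$q{\left(l \right)} = 5 + l$
$D{\left(L,s \right)} = 7 - L$
$C = - \frac{41}{6} \approx -6.8333$
$C \left(8 - 19\right) D{\left(-3,q{\left(5 \right)} \right)} = - \frac{41 \left(8 - 19\right)}{6} \left(7 - -3\right) = - \frac{41 \left(8 - 19\right)}{6} \left(7 + 3\right) = \left(- \frac{41}{6}\right) \left(-11\right) 10 = \frac{451}{6} \cdot 10 = \frac{2255}{3}$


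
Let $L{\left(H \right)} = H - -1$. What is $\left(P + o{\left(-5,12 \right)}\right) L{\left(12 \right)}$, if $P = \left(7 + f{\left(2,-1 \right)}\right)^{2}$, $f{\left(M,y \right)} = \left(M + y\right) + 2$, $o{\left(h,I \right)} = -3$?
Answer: $1261$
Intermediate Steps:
$f{\left(M,y \right)} = 2 + M + y$
$L{\left(H \right)} = 1 + H$ ($L{\left(H \right)} = H + 1 = 1 + H$)
$P = 100$ ($P = \left(7 + \left(2 + 2 - 1\right)\right)^{2} = \left(7 + 3\right)^{2} = 10^{2} = 100$)
$\left(P + o{\left(-5,12 \right)}\right) L{\left(12 \right)} = \left(100 - 3\right) \left(1 + 12\right) = 97 \cdot 13 = 1261$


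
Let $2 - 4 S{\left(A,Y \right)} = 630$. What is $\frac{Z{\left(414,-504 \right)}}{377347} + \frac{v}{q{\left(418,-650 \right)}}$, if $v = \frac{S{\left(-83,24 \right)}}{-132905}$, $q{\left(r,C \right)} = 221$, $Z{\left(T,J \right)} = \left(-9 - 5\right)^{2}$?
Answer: $\frac{5816156459}{11083437970735} \approx 0.00052476$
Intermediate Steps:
$S{\left(A,Y \right)} = -157$ ($S{\left(A,Y \right)} = \frac{1}{2} - \frac{315}{2} = -157$)
$Z{\left(T,J \right)} = 196$ ($Z{\left(T,J \right)} = \left(-14\right)^{2} = 196$)
$v = \frac{157}{132905}$ ($v = - \frac{157}{-132905} = \left(-157\right) \left(- \frac{1}{132905}\right) = \frac{157}{132905} \approx 0.0011813$)
$\frac{Z{\left(414,-504 \right)}}{377347} + \frac{v}{q{\left(418,-650 \right)}} = \frac{196}{377347} + \frac{157}{132905 \cdot 221} = 196 \cdot \frac{1}{377347} + \frac{157}{132905} \cdot \frac{1}{221} = \frac{196}{377347} + \frac{157}{29372005} = \frac{5816156459}{11083437970735}$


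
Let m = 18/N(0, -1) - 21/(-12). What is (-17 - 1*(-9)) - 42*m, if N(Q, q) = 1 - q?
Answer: -919/2 ≈ -459.50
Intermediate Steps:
m = 43/4 (m = 18/(1 - 1*(-1)) - 21/(-12) = 18/(1 + 1) - 21*(-1/12) = 18/2 + 7/4 = 18*(1/2) + 7/4 = 9 + 7/4 = 43/4 ≈ 10.750)
(-17 - 1*(-9)) - 42*m = (-17 - 1*(-9)) - 42*43/4 = (-17 + 9) - 903/2 = -8 - 903/2 = -919/2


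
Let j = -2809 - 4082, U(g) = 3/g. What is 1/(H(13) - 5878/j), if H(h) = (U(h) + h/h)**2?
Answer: 1164579/2757478 ≈ 0.42233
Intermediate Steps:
j = -6891
H(h) = (1 + 3/h)**2 (H(h) = (3/h + h/h)**2 = (3/h + 1)**2 = (1 + 3/h)**2)
1/(H(13) - 5878/j) = 1/((3 + 13)**2/13**2 - 5878/(-6891)) = 1/((1/169)*16**2 - 5878*(-1/6891)) = 1/((1/169)*256 + 5878/6891) = 1/(256/169 + 5878/6891) = 1/(2757478/1164579) = 1164579/2757478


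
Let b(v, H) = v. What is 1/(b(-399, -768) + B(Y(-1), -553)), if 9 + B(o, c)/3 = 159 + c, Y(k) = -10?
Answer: -1/1608 ≈ -0.00062189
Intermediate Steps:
B(o, c) = 450 + 3*c (B(o, c) = -27 + 3*(159 + c) = -27 + (477 + 3*c) = 450 + 3*c)
1/(b(-399, -768) + B(Y(-1), -553)) = 1/(-399 + (450 + 3*(-553))) = 1/(-399 + (450 - 1659)) = 1/(-399 - 1209) = 1/(-1608) = -1/1608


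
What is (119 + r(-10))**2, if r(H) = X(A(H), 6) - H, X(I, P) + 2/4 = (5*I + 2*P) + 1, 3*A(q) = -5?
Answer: 638401/36 ≈ 17733.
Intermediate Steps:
A(q) = -5/3 (A(q) = (1/3)*(-5) = -5/3)
X(I, P) = 1/2 + 2*P + 5*I (X(I, P) = -1/2 + ((5*I + 2*P) + 1) = -1/2 + ((2*P + 5*I) + 1) = -1/2 + (1 + 2*P + 5*I) = 1/2 + 2*P + 5*I)
r(H) = 25/6 - H (r(H) = (1/2 + 2*6 + 5*(-5/3)) - H = (1/2 + 12 - 25/3) - H = 25/6 - H)
(119 + r(-10))**2 = (119 + (25/6 - 1*(-10)))**2 = (119 + (25/6 + 10))**2 = (119 + 85/6)**2 = (799/6)**2 = 638401/36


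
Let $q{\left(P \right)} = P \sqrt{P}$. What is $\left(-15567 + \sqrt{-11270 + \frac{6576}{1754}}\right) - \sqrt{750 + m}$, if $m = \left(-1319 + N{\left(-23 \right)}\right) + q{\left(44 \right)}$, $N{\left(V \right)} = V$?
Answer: $-15567 - 2 i \sqrt{148 - 22 \sqrt{11}} + \frac{i \sqrt{8665200254}}{877} \approx -15567.0 + 88.818 i$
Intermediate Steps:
$q{\left(P \right)} = P^{\frac{3}{2}}$
$m = -1342 + 88 \sqrt{11}$ ($m = \left(-1319 - 23\right) + 44^{\frac{3}{2}} = -1342 + 88 \sqrt{11} \approx -1050.1$)
$\left(-15567 + \sqrt{-11270 + \frac{6576}{1754}}\right) - \sqrt{750 + m} = \left(-15567 + \sqrt{-11270 + \frac{6576}{1754}}\right) - \sqrt{750 - \left(1342 - 88 \sqrt{11}\right)} = \left(-15567 + \sqrt{-11270 + 6576 \cdot \frac{1}{1754}}\right) - \sqrt{-592 + 88 \sqrt{11}} = \left(-15567 + \sqrt{-11270 + \frac{3288}{877}}\right) - \sqrt{-592 + 88 \sqrt{11}} = \left(-15567 + \sqrt{- \frac{9880502}{877}}\right) - \sqrt{-592 + 88 \sqrt{11}} = \left(-15567 + \frac{i \sqrt{8665200254}}{877}\right) - \sqrt{-592 + 88 \sqrt{11}} = -15567 - \sqrt{-592 + 88 \sqrt{11}} + \frac{i \sqrt{8665200254}}{877}$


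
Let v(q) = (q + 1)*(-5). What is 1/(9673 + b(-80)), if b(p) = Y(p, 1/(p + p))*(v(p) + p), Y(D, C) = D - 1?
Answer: -1/15842 ≈ -6.3123e-5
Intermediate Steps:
v(q) = -5 - 5*q (v(q) = (1 + q)*(-5) = -5 - 5*q)
Y(D, C) = -1 + D
b(p) = (-1 + p)*(-5 - 4*p) (b(p) = (-1 + p)*((-5 - 5*p) + p) = (-1 + p)*(-5 - 4*p))
1/(9673 + b(-80)) = 1/(9673 + (5 - 1*(-80) - 4*(-80)²)) = 1/(9673 + (5 + 80 - 4*6400)) = 1/(9673 + (5 + 80 - 25600)) = 1/(9673 - 25515) = 1/(-15842) = -1/15842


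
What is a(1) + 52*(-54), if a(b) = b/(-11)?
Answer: -30889/11 ≈ -2808.1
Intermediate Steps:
a(b) = -b/11 (a(b) = b*(-1/11) = -b/11)
a(1) + 52*(-54) = -1/11*1 + 52*(-54) = -1/11 - 2808 = -30889/11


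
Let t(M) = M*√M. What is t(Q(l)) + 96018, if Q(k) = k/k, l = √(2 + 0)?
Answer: 96019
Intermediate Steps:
l = √2 ≈ 1.4142
Q(k) = 1
t(M) = M^(3/2)
t(Q(l)) + 96018 = 1^(3/2) + 96018 = 1 + 96018 = 96019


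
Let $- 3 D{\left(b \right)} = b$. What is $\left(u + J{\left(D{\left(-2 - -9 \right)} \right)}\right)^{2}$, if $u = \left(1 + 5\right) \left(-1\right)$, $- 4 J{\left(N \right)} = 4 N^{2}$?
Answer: $\frac{10609}{81} \approx 130.98$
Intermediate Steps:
$D{\left(b \right)} = - \frac{b}{3}$
$J{\left(N \right)} = - N^{2}$ ($J{\left(N \right)} = - \frac{4 N^{2}}{4} = - N^{2}$)
$u = -6$ ($u = 6 \left(-1\right) = -6$)
$\left(u + J{\left(D{\left(-2 - -9 \right)} \right)}\right)^{2} = \left(-6 - \left(- \frac{-2 - -9}{3}\right)^{2}\right)^{2} = \left(-6 - \left(- \frac{-2 + 9}{3}\right)^{2}\right)^{2} = \left(-6 - \left(\left(- \frac{1}{3}\right) 7\right)^{2}\right)^{2} = \left(-6 - \left(- \frac{7}{3}\right)^{2}\right)^{2} = \left(-6 - \frac{49}{9}\right)^{2} = \left(- \frac{103}{9}\right)^{2} = \frac{10609}{81}$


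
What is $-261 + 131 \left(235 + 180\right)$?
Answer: $54104$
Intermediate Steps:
$-261 + 131 \left(235 + 180\right) = -261 + 131 \cdot 415 = -261 + 54365 = 54104$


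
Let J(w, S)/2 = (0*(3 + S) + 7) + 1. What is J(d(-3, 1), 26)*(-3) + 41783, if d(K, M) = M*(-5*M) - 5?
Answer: 41735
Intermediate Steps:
d(K, M) = -5 - 5*M² (d(K, M) = -5*M² - 5 = -5 - 5*M²)
J(w, S) = 16 (J(w, S) = 2*((0*(3 + S) + 7) + 1) = 2*((0 + 7) + 1) = 2*(7 + 1) = 2*8 = 16)
J(d(-3, 1), 26)*(-3) + 41783 = 16*(-3) + 41783 = -48 + 41783 = 41735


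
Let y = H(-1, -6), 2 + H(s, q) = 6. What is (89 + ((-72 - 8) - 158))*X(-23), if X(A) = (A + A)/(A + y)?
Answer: -6854/19 ≈ -360.74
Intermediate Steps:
H(s, q) = 4 (H(s, q) = -2 + 6 = 4)
y = 4
X(A) = 2*A/(4 + A) (X(A) = (A + A)/(A + 4) = (2*A)/(4 + A) = 2*A/(4 + A))
(89 + ((-72 - 8) - 158))*X(-23) = (89 + ((-72 - 8) - 158))*(2*(-23)/(4 - 23)) = (89 + (-80 - 158))*(2*(-23)/(-19)) = (89 - 238)*(2*(-23)*(-1/19)) = -149*46/19 = -6854/19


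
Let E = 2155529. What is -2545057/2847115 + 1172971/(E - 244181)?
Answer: -1524906278171/5441827561020 ≈ -0.28022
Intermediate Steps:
-2545057/2847115 + 1172971/(E - 244181) = -2545057/2847115 + 1172971/(2155529 - 244181) = -2545057*1/2847115 + 1172971/1911348 = -2545057/2847115 + 1172971*(1/1911348) = -2545057/2847115 + 1172971/1911348 = -1524906278171/5441827561020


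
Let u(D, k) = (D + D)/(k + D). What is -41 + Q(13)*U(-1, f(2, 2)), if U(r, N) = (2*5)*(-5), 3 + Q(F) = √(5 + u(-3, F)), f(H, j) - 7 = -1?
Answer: 109 - 10*√110 ≈ 4.1191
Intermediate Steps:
f(H, j) = 6 (f(H, j) = 7 - 1 = 6)
u(D, k) = 2*D/(D + k) (u(D, k) = (2*D)/(D + k) = 2*D/(D + k))
Q(F) = -3 + √(5 - 6/(-3 + F)) (Q(F) = -3 + √(5 + 2*(-3)/(-3 + F)) = -3 + √(5 - 6/(-3 + F)))
U(r, N) = -50 (U(r, N) = 10*(-5) = -50)
-41 + Q(13)*U(-1, f(2, 2)) = -41 + (-3 + √((-21 + 5*13)/(-3 + 13)))*(-50) = -41 + (-3 + √((-21 + 65)/10))*(-50) = -41 + (-3 + √((⅒)*44))*(-50) = -41 + (-3 + √(22/5))*(-50) = -41 + (-3 + √110/5)*(-50) = -41 + (150 - 10*√110) = 109 - 10*√110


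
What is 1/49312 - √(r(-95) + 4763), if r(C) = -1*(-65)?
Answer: 1/49312 - 2*√1207 ≈ -69.484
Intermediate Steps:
r(C) = 65
1/49312 - √(r(-95) + 4763) = 1/49312 - √(65 + 4763) = 1/49312 - √4828 = 1/49312 - 2*√1207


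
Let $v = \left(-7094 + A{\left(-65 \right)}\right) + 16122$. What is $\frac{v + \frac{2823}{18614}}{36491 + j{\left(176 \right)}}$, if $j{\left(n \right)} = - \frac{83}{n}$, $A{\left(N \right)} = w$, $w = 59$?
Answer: $\frac{14885045208}{59772653231} \approx 0.24903$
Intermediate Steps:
$A{\left(N \right)} = 59$
$v = 9087$ ($v = \left(-7094 + 59\right) + 16122 = -7035 + 16122 = 9087$)
$\frac{v + \frac{2823}{18614}}{36491 + j{\left(176 \right)}} = \frac{9087 + \frac{2823}{18614}}{36491 - \frac{83}{176}} = \frac{169148241}{18614 \cdot \frac{6422333}{176}} = \frac{169148241}{18614} \cdot \frac{176}{6422333} = \frac{14885045208}{59772653231}$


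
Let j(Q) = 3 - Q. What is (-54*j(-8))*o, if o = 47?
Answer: -27918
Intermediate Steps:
(-54*j(-8))*o = -54*(3 - 1*(-8))*47 = -54*(3 + 8)*47 = -54*11*47 = -594*47 = -27918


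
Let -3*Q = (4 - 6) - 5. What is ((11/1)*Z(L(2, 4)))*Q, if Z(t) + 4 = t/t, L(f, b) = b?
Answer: -77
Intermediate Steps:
Q = 7/3 (Q = -((4 - 6) - 5)/3 = -(-2 - 5)/3 = -⅓*(-7) = 7/3 ≈ 2.3333)
Z(t) = -3 (Z(t) = -4 + t/t = -4 + 1 = -3)
((11/1)*Z(L(2, 4)))*Q = ((11/1)*(-3))*(7/3) = ((11*1)*(-3))*(7/3) = (11*(-3))*(7/3) = -33*7/3 = -77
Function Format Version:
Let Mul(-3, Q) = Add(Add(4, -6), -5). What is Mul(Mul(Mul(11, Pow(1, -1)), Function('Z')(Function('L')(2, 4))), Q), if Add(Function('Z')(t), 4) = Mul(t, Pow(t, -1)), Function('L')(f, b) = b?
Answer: -77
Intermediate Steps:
Q = Rational(7, 3) (Q = Mul(Rational(-1, 3), Add(Add(4, -6), -5)) = Mul(Rational(-1, 3), Add(-2, -5)) = Mul(Rational(-1, 3), -7) = Rational(7, 3) ≈ 2.3333)
Function('Z')(t) = -3 (Function('Z')(t) = Add(-4, Mul(t, Pow(t, -1))) = Add(-4, 1) = -3)
Mul(Mul(Mul(11, Pow(1, -1)), Function('Z')(Function('L')(2, 4))), Q) = Mul(Mul(Mul(11, Pow(1, -1)), -3), Rational(7, 3)) = Mul(Mul(Mul(11, 1), -3), Rational(7, 3)) = Mul(Mul(11, -3), Rational(7, 3)) = Mul(-33, Rational(7, 3)) = -77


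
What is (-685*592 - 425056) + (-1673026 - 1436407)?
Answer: -3940009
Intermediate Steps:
(-685*592 - 425056) + (-1673026 - 1436407) = (-405520 - 425056) - 3109433 = -830576 - 3109433 = -3940009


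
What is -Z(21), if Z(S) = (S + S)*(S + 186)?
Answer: -8694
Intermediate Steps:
Z(S) = 2*S*(186 + S) (Z(S) = (2*S)*(186 + S) = 2*S*(186 + S))
-Z(21) = -2*21*(186 + 21) = -2*21*207 = -1*8694 = -8694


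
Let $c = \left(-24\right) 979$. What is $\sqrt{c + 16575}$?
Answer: $3 i \sqrt{769} \approx 83.193 i$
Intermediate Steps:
$c = -23496$
$\sqrt{c + 16575} = \sqrt{-23496 + 16575} = \sqrt{-6921} = 3 i \sqrt{769}$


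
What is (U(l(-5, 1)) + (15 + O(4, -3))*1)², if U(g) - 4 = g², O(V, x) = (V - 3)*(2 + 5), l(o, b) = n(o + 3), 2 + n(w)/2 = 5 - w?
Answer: 15876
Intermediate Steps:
n(w) = 6 - 2*w (n(w) = -4 + 2*(5 - w) = -4 + (10 - 2*w) = 6 - 2*w)
l(o, b) = -2*o (l(o, b) = 6 - 2*(o + 3) = 6 - 2*(3 + o) = 6 + (-6 - 2*o) = -2*o)
O(V, x) = -21 + 7*V (O(V, x) = (-3 + V)*7 = -21 + 7*V)
U(g) = 4 + g²
(U(l(-5, 1)) + (15 + O(4, -3))*1)² = ((4 + (-2*(-5))²) + (15 + (-21 + 7*4))*1)² = ((4 + 10²) + (15 + (-21 + 28))*1)² = ((4 + 100) + (15 + 7)*1)² = (104 + 22*1)² = (104 + 22)² = 126² = 15876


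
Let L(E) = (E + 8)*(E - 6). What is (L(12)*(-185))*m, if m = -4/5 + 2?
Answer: -26640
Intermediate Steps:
L(E) = (-6 + E)*(8 + E) (L(E) = (8 + E)*(-6 + E) = (-6 + E)*(8 + E))
m = 6/5 (m = (⅕)*(-4) + 2 = -⅘ + 2 = 6/5 ≈ 1.2000)
(L(12)*(-185))*m = ((-48 + 12² + 2*12)*(-185))*(6/5) = ((-48 + 144 + 24)*(-185))*(6/5) = (120*(-185))*(6/5) = -22200*6/5 = -26640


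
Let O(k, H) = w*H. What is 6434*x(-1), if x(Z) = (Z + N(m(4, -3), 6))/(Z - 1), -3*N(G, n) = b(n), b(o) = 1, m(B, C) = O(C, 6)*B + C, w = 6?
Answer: 12868/3 ≈ 4289.3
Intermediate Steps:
O(k, H) = 6*H
m(B, C) = C + 36*B (m(B, C) = (6*6)*B + C = 36*B + C = C + 36*B)
N(G, n) = -⅓ (N(G, n) = -⅓*1 = -⅓)
x(Z) = (-⅓ + Z)/(-1 + Z) (x(Z) = (Z - ⅓)/(Z - 1) = (-⅓ + Z)/(-1 + Z))
6434*x(-1) = 6434*((-⅓ - 1)/(-1 - 1)) = 6434*(-4/3/(-2)) = 6434*(-½*(-4/3)) = 6434*(⅔) = 12868/3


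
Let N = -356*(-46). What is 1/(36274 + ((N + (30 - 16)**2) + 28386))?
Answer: 1/81232 ≈ 1.2310e-5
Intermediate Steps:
N = 16376
1/(36274 + ((N + (30 - 16)**2) + 28386)) = 1/(36274 + ((16376 + (30 - 16)**2) + 28386)) = 1/(36274 + ((16376 + 14**2) + 28386)) = 1/(36274 + ((16376 + 196) + 28386)) = 1/(36274 + (16572 + 28386)) = 1/(36274 + 44958) = 1/81232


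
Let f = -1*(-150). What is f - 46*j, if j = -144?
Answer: 6774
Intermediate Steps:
f = 150
f - 46*j = 150 - 46*(-144) = 150 + 6624 = 6774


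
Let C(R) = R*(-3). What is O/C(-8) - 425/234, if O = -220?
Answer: -1285/117 ≈ -10.983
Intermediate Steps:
C(R) = -3*R
O/C(-8) - 425/234 = -220/((-3*(-8))) - 425/234 = -220/24 - 425*1/234 = -220*1/24 - 425/234 = -55/6 - 425/234 = -1285/117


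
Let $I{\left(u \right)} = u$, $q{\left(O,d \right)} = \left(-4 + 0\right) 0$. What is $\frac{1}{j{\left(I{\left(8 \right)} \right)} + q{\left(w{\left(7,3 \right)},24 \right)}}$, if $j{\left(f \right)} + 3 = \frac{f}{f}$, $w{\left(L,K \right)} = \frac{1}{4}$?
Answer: $- \frac{1}{2} \approx -0.5$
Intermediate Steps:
$w{\left(L,K \right)} = \frac{1}{4}$
$q{\left(O,d \right)} = 0$ ($q{\left(O,d \right)} = \left(-4\right) 0 = 0$)
$j{\left(f \right)} = -2$ ($j{\left(f \right)} = -3 + \frac{f}{f} = -3 + 1 = -2$)
$\frac{1}{j{\left(I{\left(8 \right)} \right)} + q{\left(w{\left(7,3 \right)},24 \right)}} = \frac{1}{-2 + 0} = \frac{1}{-2} = - \frac{1}{2}$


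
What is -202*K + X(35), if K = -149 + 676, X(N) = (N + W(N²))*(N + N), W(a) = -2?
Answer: -104144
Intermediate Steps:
X(N) = 2*N*(-2 + N) (X(N) = (N - 2)*(N + N) = (-2 + N)*(2*N) = 2*N*(-2 + N))
K = 527
-202*K + X(35) = -202*527 + 2*35*(-2 + 35) = -106454 + 2*35*33 = -106454 + 2310 = -104144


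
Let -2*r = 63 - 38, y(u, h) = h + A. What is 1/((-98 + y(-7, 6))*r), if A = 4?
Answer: 1/1100 ≈ 0.00090909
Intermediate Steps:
y(u, h) = 4 + h (y(u, h) = h + 4 = 4 + h)
r = -25/2 (r = -(63 - 38)/2 = -1/2*25 = -25/2 ≈ -12.500)
1/((-98 + y(-7, 6))*r) = 1/((-98 + (4 + 6))*(-25/2)) = 1/((-98 + 10)*(-25/2)) = 1/(-88*(-25/2)) = 1/1100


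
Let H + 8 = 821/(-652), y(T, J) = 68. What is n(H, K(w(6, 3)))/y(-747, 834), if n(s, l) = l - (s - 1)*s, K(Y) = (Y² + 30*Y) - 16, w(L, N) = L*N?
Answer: 320106699/28907072 ≈ 11.074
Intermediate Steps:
H = -6037/652 (H = -8 + 821/(-652) = -8 + 821*(-1/652) = -8 - 821/652 = -6037/652 ≈ -9.2592)
K(Y) = -16 + Y² + 30*Y
n(s, l) = l - s*(-1 + s) (n(s, l) = l - (-1 + s)*s = l - s*(-1 + s))
n(H, K(w(6, 3)))/y(-747, 834) = ((-16 + (6*3)² + 30*(6*3)) - 6037/652 - (-6037/652)²)/68 = ((-16 + 18² + 30*18) - 6037/652 - 1*36445369/425104)*(1/68) = ((-16 + 324 + 540) - 6037/652 - 36445369/425104)*(1/68) = (848 - 6037/652 - 36445369/425104)*(1/68) = (320106699/425104)*(1/68) = 320106699/28907072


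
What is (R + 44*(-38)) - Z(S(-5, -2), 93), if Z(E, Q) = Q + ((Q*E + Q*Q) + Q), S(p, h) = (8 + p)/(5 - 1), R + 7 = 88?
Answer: -41983/4 ≈ -10496.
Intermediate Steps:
R = 81 (R = -7 + 88 = 81)
S(p, h) = 2 + p/4 (S(p, h) = (8 + p)/4 = (8 + p)*(¼) = 2 + p/4)
Z(E, Q) = Q² + 2*Q + E*Q (Z(E, Q) = Q + ((E*Q + Q²) + Q) = Q + ((Q² + E*Q) + Q) = Q + (Q + Q² + E*Q) = Q² + 2*Q + E*Q)
(R + 44*(-38)) - Z(S(-5, -2), 93) = (81 + 44*(-38)) - 93*(2 + (2 + (¼)*(-5)) + 93) = (81 - 1672) - 93*(2 + (2 - 5/4) + 93) = -1591 - 93*(2 + ¾ + 93) = -1591 - 93*383/4 = -1591 - 1*35619/4 = -1591 - 35619/4 = -41983/4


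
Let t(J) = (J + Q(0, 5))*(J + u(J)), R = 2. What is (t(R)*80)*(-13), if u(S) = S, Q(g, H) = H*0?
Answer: -8320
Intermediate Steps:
Q(g, H) = 0
t(J) = 2*J² (t(J) = (J + 0)*(J + J) = J*(2*J) = 2*J²)
(t(R)*80)*(-13) = ((2*2²)*80)*(-13) = ((2*4)*80)*(-13) = (8*80)*(-13) = 640*(-13) = -8320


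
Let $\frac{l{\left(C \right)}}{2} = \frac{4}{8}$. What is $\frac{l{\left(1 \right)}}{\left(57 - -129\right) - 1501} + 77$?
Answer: $\frac{101254}{1315} \approx 76.999$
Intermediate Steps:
$l{\left(C \right)} = 1$ ($l{\left(C \right)} = 2 \cdot \frac{4}{8} = 2 \cdot 4 \cdot \frac{1}{8} = 2 \cdot \frac{1}{2} = 1$)
$\frac{l{\left(1 \right)}}{\left(57 - -129\right) - 1501} + 77 = \frac{1}{\left(57 - -129\right) - 1501} \cdot 1 + 77 = \frac{1}{\left(57 + 129\right) - 1501} \cdot 1 + 77 = \frac{1}{186 - 1501} \cdot 1 + 77 = \frac{1}{-1315} \cdot 1 + 77 = \left(- \frac{1}{1315}\right) 1 + 77 = - \frac{1}{1315} + 77 = \frac{101254}{1315}$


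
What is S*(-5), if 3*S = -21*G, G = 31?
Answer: 1085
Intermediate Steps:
S = -217 (S = (-21*31)/3 = (⅓)*(-651) = -217)
S*(-5) = -217*(-5) = 1085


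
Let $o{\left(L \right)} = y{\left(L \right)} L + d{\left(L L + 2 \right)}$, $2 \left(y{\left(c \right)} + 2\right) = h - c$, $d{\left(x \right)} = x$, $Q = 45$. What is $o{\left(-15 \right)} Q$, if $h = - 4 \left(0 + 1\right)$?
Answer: $\frac{15705}{2} \approx 7852.5$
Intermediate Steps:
$h = -4$ ($h = \left(-4\right) 1 = -4$)
$y{\left(c \right)} = -4 - \frac{c}{2}$ ($y{\left(c \right)} = -2 + \frac{-4 - c}{2} = -2 - \left(2 + \frac{c}{2}\right) = -4 - \frac{c}{2}$)
$o{\left(L \right)} = 2 + L^{2} + L \left(-4 - \frac{L}{2}\right)$ ($o{\left(L \right)} = \left(-4 - \frac{L}{2}\right) L + \left(L L + 2\right) = L \left(-4 - \frac{L}{2}\right) + \left(L^{2} + 2\right) = L \left(-4 - \frac{L}{2}\right) + \left(2 + L^{2}\right) = 2 + L^{2} + L \left(-4 - \frac{L}{2}\right)$)
$o{\left(-15 \right)} Q = \left(2 + \frac{\left(-15\right)^{2}}{2} - -60\right) 45 = \left(2 + \frac{1}{2} \cdot 225 + 60\right) 45 = \left(2 + \frac{225}{2} + 60\right) 45 = \frac{349}{2} \cdot 45 = \frac{15705}{2}$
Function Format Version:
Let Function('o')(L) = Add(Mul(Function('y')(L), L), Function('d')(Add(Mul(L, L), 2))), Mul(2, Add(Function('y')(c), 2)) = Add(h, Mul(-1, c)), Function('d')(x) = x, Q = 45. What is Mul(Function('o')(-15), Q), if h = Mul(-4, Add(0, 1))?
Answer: Rational(15705, 2) ≈ 7852.5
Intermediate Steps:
h = -4 (h = Mul(-4, 1) = -4)
Function('y')(c) = Add(-4, Mul(Rational(-1, 2), c)) (Function('y')(c) = Add(-2, Mul(Rational(1, 2), Add(-4, Mul(-1, c)))) = Add(-2, Add(-2, Mul(Rational(-1, 2), c))) = Add(-4, Mul(Rational(-1, 2), c)))
Function('o')(L) = Add(2, Pow(L, 2), Mul(L, Add(-4, Mul(Rational(-1, 2), L)))) (Function('o')(L) = Add(Mul(Add(-4, Mul(Rational(-1, 2), L)), L), Add(Mul(L, L), 2)) = Add(Mul(L, Add(-4, Mul(Rational(-1, 2), L))), Add(Pow(L, 2), 2)) = Add(Mul(L, Add(-4, Mul(Rational(-1, 2), L))), Add(2, Pow(L, 2))) = Add(2, Pow(L, 2), Mul(L, Add(-4, Mul(Rational(-1, 2), L)))))
Mul(Function('o')(-15), Q) = Mul(Add(2, Mul(Rational(1, 2), Pow(-15, 2)), Mul(-4, -15)), 45) = Mul(Add(2, Mul(Rational(1, 2), 225), 60), 45) = Mul(Add(2, Rational(225, 2), 60), 45) = Mul(Rational(349, 2), 45) = Rational(15705, 2)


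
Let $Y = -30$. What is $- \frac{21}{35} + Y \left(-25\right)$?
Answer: $\frac{3747}{5} \approx 749.4$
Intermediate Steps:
$- \frac{21}{35} + Y \left(-25\right) = - \frac{21}{35} - -750 = \left(-21\right) \frac{1}{35} + 750 = - \frac{3}{5} + 750 = \frac{3747}{5}$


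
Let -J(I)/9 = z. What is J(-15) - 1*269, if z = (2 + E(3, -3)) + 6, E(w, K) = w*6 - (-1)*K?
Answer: -476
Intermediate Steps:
E(w, K) = K + 6*w (E(w, K) = 6*w + K = K + 6*w)
z = 23 (z = (2 + (-3 + 6*3)) + 6 = (2 + (-3 + 18)) + 6 = (2 + 15) + 6 = 17 + 6 = 23)
J(I) = -207 (J(I) = -9*23 = -207)
J(-15) - 1*269 = -207 - 1*269 = -207 - 269 = -476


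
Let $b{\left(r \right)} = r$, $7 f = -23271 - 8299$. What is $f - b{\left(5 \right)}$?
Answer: $-4515$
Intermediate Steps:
$f = -4510$ ($f = \frac{-23271 - 8299}{7} = \frac{1}{7} \left(-31570\right) = -4510$)
$f - b{\left(5 \right)} = -4510 - 5 = -4515$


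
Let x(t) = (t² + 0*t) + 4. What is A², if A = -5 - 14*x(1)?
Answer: 5625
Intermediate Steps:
x(t) = 4 + t² (x(t) = (t² + 0) + 4 = t² + 4 = 4 + t²)
A = -75 (A = -5 - 14*(4 + 1²) = -5 - 14*(4 + 1) = -5 - 14*5 = -5 - 70 = -75)
A² = (-75)² = 5625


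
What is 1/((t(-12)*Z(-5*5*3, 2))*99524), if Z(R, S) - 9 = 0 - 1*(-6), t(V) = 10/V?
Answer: -1/1244050 ≈ -8.0383e-7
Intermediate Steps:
Z(R, S) = 15 (Z(R, S) = 9 + (0 - 1*(-6)) = 9 + (0 + 6) = 9 + 6 = 15)
1/((t(-12)*Z(-5*5*3, 2))*99524) = 1/(((10/(-12))*15)*99524) = (1/99524)/((10*(-1/12))*15) = (1/99524)/(-5/6*15) = (1/99524)/(-25/2) = -2/25*1/99524 = -1/1244050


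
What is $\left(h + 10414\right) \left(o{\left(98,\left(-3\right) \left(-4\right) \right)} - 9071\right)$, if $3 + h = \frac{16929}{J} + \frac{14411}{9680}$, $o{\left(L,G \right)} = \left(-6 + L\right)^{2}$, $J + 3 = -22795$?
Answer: $- \frac{697355730486443}{110342320} \approx -6.3199 \cdot 10^{6}$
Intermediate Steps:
$J = -22798$ ($J = -3 - 22795 = -22798$)
$h = - \frac{248692331}{110342320}$ ($h = -3 + \left(\frac{16929}{-22798} + \frac{14411}{9680}\right) = -3 + \left(16929 \left(- \frac{1}{22798}\right) + 14411 \cdot \frac{1}{9680}\right) = -3 + \left(- \frac{16929}{22798} + \frac{14411}{9680}\right) = -3 + \frac{82334629}{110342320} = - \frac{248692331}{110342320} \approx -2.2538$)
$\left(h + 10414\right) \left(o{\left(98,\left(-3\right) \left(-4\right) \right)} - 9071\right) = \left(- \frac{248692331}{110342320} + 10414\right) \left(\left(-6 + 98\right)^{2} - 9071\right) = \frac{1148856228149 \left(92^{2} - 9071\right)}{110342320} = \frac{1148856228149 \left(8464 - 9071\right)}{110342320} = \frac{1148856228149}{110342320} \left(-607\right) = - \frac{697355730486443}{110342320}$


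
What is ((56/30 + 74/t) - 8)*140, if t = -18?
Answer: -12908/9 ≈ -1434.2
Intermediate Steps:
((56/30 + 74/t) - 8)*140 = ((56/30 + 74/(-18)) - 8)*140 = ((56*(1/30) + 74*(-1/18)) - 8)*140 = ((28/15 - 37/9) - 8)*140 = (-101/45 - 8)*140 = -461/45*140 = -12908/9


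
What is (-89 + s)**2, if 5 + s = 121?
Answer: 729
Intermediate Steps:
s = 116 (s = -5 + 121 = 116)
(-89 + s)**2 = (-89 + 116)**2 = 27**2 = 729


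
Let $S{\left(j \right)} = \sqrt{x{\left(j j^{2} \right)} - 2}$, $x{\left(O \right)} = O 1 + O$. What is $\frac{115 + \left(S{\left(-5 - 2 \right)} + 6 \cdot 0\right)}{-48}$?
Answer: $- \frac{115}{48} - \frac{i \sqrt{43}}{12} \approx -2.3958 - 0.54645 i$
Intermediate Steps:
$x{\left(O \right)} = 2 O$ ($x{\left(O \right)} = O + O = 2 O$)
$S{\left(j \right)} = \sqrt{-2 + 2 j^{3}}$ ($S{\left(j \right)} = \sqrt{2 j j^{2} - 2} = \sqrt{2 j^{3} - 2} = \sqrt{-2 + 2 j^{3}}$)
$\frac{115 + \left(S{\left(-5 - 2 \right)} + 6 \cdot 0\right)}{-48} = \frac{115 + \left(\sqrt{-2 + 2 \left(-5 - 2\right)^{3}} + 6 \cdot 0\right)}{-48} = \left(115 + \left(\sqrt{-2 + 2 \left(-7\right)^{3}} + 0\right)\right) \left(- \frac{1}{48}\right) = \left(115 + \left(\sqrt{-2 + 2 \left(-343\right)} + 0\right)\right) \left(- \frac{1}{48}\right) = \left(115 + \left(\sqrt{-2 - 686} + 0\right)\right) \left(- \frac{1}{48}\right) = \left(115 + \left(\sqrt{-688} + 0\right)\right) \left(- \frac{1}{48}\right) = \left(115 + \left(4 i \sqrt{43} + 0\right)\right) \left(- \frac{1}{48}\right) = \left(115 + 4 i \sqrt{43}\right) \left(- \frac{1}{48}\right) = - \frac{115}{48} - \frac{i \sqrt{43}}{12}$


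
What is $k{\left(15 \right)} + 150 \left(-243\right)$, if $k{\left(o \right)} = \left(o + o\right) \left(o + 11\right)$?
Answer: $-35670$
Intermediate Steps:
$k{\left(o \right)} = 2 o \left(11 + o\right)$
$k{\left(15 \right)} + 150 \left(-243\right) = 2 \cdot 15 \left(11 + 15\right) + 150 \left(-243\right) = 2 \cdot 15 \cdot 26 - 36450 = 780 - 36450 = -35670$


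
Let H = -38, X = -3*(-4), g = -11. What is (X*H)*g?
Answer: 5016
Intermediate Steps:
X = 12
(X*H)*g = (12*(-38))*(-11) = -456*(-11) = 5016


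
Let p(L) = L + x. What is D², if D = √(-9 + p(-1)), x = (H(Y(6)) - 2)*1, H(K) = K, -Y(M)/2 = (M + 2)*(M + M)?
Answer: -204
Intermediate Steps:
Y(M) = -4*M*(2 + M) (Y(M) = -2*(M + 2)*(M + M) = -2*(2 + M)*2*M = -4*M*(2 + M))
x = -194 (x = (-4*6*(2 + 6) - 2)*1 = (-4*6*8 - 2)*1 = (-192 - 2)*1 = -194*1 = -194)
p(L) = -194 + L (p(L) = L - 194 = -194 + L)
D = 2*I*√51 (D = √(-9 + (-194 - 1)) = √(-9 - 195) = √(-204) = 2*I*√51 ≈ 14.283*I)
D² = (2*I*√51)² = -204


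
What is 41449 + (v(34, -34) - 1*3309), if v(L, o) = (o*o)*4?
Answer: 42764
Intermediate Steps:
v(L, o) = 4*o² (v(L, o) = o²*4 = 4*o²)
41449 + (v(34, -34) - 1*3309) = 41449 + (4*(-34)² - 1*3309) = 41449 + (4*1156 - 3309) = 41449 + (4624 - 3309) = 41449 + 1315 = 42764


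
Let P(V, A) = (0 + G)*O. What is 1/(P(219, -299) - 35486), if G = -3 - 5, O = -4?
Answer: -1/35454 ≈ -2.8206e-5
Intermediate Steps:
G = -8
P(V, A) = 32 (P(V, A) = (0 - 8)*(-4) = -8*(-4) = 32)
1/(P(219, -299) - 35486) = 1/(32 - 35486) = 1/(-35454) = -1/35454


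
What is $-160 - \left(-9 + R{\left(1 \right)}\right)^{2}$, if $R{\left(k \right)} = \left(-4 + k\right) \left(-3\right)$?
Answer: $-160$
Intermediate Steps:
$R{\left(k \right)} = 12 - 3 k$
$-160 - \left(-9 + R{\left(1 \right)}\right)^{2} = -160 - \left(-9 + \left(12 - 3\right)\right)^{2} = -160 - \left(-9 + 9\right)^{2} = -160 - 0^{2} = -160 - 0 = -160 + 0 = -160$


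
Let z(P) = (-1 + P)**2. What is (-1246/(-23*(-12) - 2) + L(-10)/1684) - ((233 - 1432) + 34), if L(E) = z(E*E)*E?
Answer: 127149159/115354 ≈ 1102.3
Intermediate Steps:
L(E) = E*(-1 + E**2)**2 (L(E) = (-1 + E*E)**2*E = (-1 + E**2)**2*E = E*(-1 + E**2)**2)
(-1246/(-23*(-12) - 2) + L(-10)/1684) - ((233 - 1432) + 34) = (-1246/(-23*(-12) - 2) - 10*(-1 + (-10)**2)**2/1684) - ((233 - 1432) + 34) = (-1246/(276 - 2) - 10*(-1 + 100)**2*(1/1684)) - (-1199 + 34) = (-1246/274 - 10*99**2*(1/1684)) - 1*(-1165) = (-1246*1/274 - 10*9801*(1/1684)) + 1165 = (-623/137 - 98010*1/1684) + 1165 = (-623/137 - 49005/842) + 1165 = -7238251/115354 + 1165 = 127149159/115354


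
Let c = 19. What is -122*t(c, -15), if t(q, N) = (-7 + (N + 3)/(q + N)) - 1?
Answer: 1342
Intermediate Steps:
t(q, N) = -8 + (3 + N)/(N + q) (t(q, N) = (-7 + (3 + N)/(N + q)) - 1 = -8 + (3 + N)/(N + q))
-122*t(c, -15) = -122*(3 - 8*19 - 7*(-15))/(-15 + 19) = -122*(3 - 152 + 105)/4 = -61*(-44)/2 = -122*(-11) = 1342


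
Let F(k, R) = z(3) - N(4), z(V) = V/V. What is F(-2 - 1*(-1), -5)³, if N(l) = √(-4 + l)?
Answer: 1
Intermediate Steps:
z(V) = 1
F(k, R) = 1 (F(k, R) = 1 - √(-4 + 4) = 1 - √0 = 1 - 1*0 = 1 + 0 = 1)
F(-2 - 1*(-1), -5)³ = 1³ = 1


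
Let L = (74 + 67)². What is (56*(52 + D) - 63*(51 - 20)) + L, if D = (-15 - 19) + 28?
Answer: 20504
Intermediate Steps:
D = -6 (D = -34 + 28 = -6)
L = 19881 (L = 141² = 19881)
(56*(52 + D) - 63*(51 - 20)) + L = (56*(52 - 6) - 63*(51 - 20)) + 19881 = (56*46 - 63*31) + 19881 = (2576 - 1953) + 19881 = 623 + 19881 = 20504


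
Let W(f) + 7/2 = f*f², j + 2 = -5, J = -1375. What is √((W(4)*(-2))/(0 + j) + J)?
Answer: 12*I*√462/7 ≈ 36.847*I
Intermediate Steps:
j = -7 (j = -2 - 5 = -7)
W(f) = -7/2 + f³ (W(f) = -7/2 + f*f² = -7/2 + f³)
√((W(4)*(-2))/(0 + j) + J) = √(((-7/2 + 4³)*(-2))/(0 - 7) - 1375) = √(((-7/2 + 64)*(-2))/(-7) - 1375) = √(((121/2)*(-2))*(-⅐) - 1375) = √(-121*(-⅐) - 1375) = √(121/7 - 1375) = √(-9504/7) = 12*I*√462/7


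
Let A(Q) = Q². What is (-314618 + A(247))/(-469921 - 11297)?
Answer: 253609/481218 ≈ 0.52701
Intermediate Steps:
(-314618 + A(247))/(-469921 - 11297) = (-314618 + 247²)/(-469921 - 11297) = (-314618 + 61009)/(-481218) = -253609*(-1/481218) = 253609/481218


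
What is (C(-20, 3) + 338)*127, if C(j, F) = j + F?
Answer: 40767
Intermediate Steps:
C(j, F) = F + j
(C(-20, 3) + 338)*127 = ((3 - 20) + 338)*127 = (-17 + 338)*127 = 321*127 = 40767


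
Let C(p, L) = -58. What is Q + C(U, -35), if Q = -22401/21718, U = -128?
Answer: -1282045/21718 ≈ -59.031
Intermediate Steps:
Q = -22401/21718 (Q = -22401*1/21718 = -22401/21718 ≈ -1.0314)
Q + C(U, -35) = -22401/21718 - 58 = -1282045/21718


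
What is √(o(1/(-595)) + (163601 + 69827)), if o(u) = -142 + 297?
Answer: 7*√4767 ≈ 483.30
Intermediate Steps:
o(u) = 155
√(o(1/(-595)) + (163601 + 69827)) = √(155 + (163601 + 69827)) = √(155 + 233428) = √233583 = 7*√4767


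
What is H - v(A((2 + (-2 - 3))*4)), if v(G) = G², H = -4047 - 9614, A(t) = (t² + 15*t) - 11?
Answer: -15870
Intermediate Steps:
A(t) = -11 + t² + 15*t
H = -13661
H - v(A((2 + (-2 - 3))*4)) = -13661 - (-11 + ((2 + (-2 - 3))*4)² + 15*((2 + (-2 - 3))*4))² = -13661 - (-11 + ((2 - 5)*4)² + 15*((2 - 5)*4))² = -13661 - (-11 + (-3*4)² + 15*(-3*4))² = -13661 - (-11 + (-12)² + 15*(-12))² = -13661 - (-11 + 144 - 180)² = -13661 - 1*(-47)² = -13661 - 1*2209 = -13661 - 2209 = -15870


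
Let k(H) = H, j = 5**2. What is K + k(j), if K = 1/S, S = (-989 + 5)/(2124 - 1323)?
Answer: 7933/328 ≈ 24.186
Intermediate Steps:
j = 25
S = -328/267 (S = -984/801 = -984*1/801 = -328/267 ≈ -1.2285)
K = -267/328 (K = 1/(-328/267) = -267/328 ≈ -0.81402)
K + k(j) = -267/328 + 25 = 7933/328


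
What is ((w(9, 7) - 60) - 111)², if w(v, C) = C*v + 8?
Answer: 10000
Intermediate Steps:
w(v, C) = 8 + C*v
((w(9, 7) - 60) - 111)² = (((8 + 7*9) - 60) - 111)² = (((8 + 63) - 60) - 111)² = ((71 - 60) - 111)² = (11 - 111)² = (-100)² = 10000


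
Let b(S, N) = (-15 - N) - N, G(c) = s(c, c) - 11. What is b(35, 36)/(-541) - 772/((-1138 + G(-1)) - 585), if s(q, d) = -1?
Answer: 568597/938635 ≈ 0.60577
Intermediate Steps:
G(c) = -12 (G(c) = -1 - 11 = -12)
b(S, N) = -15 - 2*N
b(35, 36)/(-541) - 772/((-1138 + G(-1)) - 585) = (-15 - 2*36)/(-541) - 772/((-1138 - 12) - 585) = (-15 - 72)*(-1/541) - 772/(-1150 - 585) = -87*(-1/541) - 772/(-1735) = 87/541 - 772*(-1/1735) = 87/541 + 772/1735 = 568597/938635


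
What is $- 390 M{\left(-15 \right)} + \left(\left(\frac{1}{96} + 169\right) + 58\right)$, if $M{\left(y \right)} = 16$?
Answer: $- \frac{577247}{96} \approx -6013.0$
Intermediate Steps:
$- 390 M{\left(-15 \right)} + \left(\left(\frac{1}{96} + 169\right) + 58\right) = \left(-390\right) 16 + \left(\left(\frac{1}{96} + 169\right) + 58\right) = -6240 + \left(\left(\frac{1}{96} + 169\right) + 58\right) = -6240 + \left(\frac{16225}{96} + 58\right) = -6240 + \frac{21793}{96} = - \frac{577247}{96}$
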